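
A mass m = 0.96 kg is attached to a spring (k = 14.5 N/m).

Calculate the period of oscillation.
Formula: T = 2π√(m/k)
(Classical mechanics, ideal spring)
T = 2π√(m/k) = 2π√(0.96/14.5) = 1.617 s; f = 1/T = 0.6185 Hz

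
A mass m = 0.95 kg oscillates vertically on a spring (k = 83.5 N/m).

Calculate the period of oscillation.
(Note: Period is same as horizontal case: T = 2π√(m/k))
T = 2π√(m/k) = 2π√(0.95/83.5) = 0.6702 s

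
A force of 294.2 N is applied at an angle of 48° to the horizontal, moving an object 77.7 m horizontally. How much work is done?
W = Fd cosθ = 294.2×77.7×cos(48°) = 15296.0 J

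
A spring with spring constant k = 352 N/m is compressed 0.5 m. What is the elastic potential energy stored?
PE = ½kx² = ½×352×0.5² = 44.0 J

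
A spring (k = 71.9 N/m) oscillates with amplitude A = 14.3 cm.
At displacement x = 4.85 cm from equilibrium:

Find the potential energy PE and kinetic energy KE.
E_total = ½kA² = ½×71.9×(0.143)² = 0.7351 J
PE = ½kx² = ½×71.9×(0.0485)² = 0.08456 J
KE = E_total − PE = 0.6506 J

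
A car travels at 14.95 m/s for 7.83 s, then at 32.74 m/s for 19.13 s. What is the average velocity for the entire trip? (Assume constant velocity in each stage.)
d₁ = v₁t₁ = 14.95 × 7.83 = 117.058 m
d₂ = v₂t₂ = 32.74 × 19.13 = 626.316 m
d_total = 743.37 m, t_total = 26.96 s
v_avg = d_total/t_total = 743.37/26.96 = 27.57 m/s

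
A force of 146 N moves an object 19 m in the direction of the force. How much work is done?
W = Fd = 146×19 = 2774.0 J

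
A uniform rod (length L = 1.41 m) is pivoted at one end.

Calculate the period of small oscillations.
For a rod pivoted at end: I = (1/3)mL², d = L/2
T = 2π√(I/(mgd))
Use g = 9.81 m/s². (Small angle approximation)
I/m = (1/3)L² = 0.6627 m²; d = L/2 = 0.705 m
T = 2π√(I/(mgd)) = 2π√(0.6627/(9.81×0.705)) = 1.945 s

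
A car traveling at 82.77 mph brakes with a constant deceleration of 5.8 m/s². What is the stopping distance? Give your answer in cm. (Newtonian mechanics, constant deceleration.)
d = v₀² / (2a) (with unit conversion) = 11800.0 cm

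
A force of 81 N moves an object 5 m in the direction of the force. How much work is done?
W = Fd = 81×5 = 405.0 J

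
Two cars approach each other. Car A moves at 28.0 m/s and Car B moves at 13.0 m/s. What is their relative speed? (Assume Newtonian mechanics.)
v_rel = v_A + v_B = 28.0 + 13.0 = 41.0 m/s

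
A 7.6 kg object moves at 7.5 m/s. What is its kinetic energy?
KE = ½mv² = ½×7.6×7.5² = 213.75 J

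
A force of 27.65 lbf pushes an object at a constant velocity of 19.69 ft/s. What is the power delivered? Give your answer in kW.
P = Fv = 123 N × 6.002 m/s = 738.1 W = 0.7381 kW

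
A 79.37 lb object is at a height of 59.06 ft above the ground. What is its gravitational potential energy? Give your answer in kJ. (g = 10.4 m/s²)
PE = mgh = 36 kg × 10.4 m/s² × 18 m = 6740 J = 6.74 kJ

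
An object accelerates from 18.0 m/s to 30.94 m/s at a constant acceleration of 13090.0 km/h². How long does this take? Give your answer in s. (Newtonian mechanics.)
t = (v - v₀)/a (with unit conversion) = 12.81 s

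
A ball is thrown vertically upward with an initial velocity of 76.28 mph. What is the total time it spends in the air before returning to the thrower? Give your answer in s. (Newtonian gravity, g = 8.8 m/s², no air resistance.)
t_total = 2v₀/g (with unit conversion) = 7.75 s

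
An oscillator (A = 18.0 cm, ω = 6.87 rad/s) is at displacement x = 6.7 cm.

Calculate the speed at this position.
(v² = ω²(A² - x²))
v = ω√(A² − x²) = 6.87×√(0.18² − 0.067²) = 1.148 m/s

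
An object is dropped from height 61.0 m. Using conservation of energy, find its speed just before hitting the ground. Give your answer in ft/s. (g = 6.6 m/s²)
mgh = ½mv² → v = √(2gh) = √(2×6.6×61) = 28.38 m/s = 93.1 ft/s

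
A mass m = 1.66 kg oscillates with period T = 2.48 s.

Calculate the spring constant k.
T = 2π√(m/k) → k = m(2π/T)² = 1.66×(2π/2.48)² = 10.66 N/m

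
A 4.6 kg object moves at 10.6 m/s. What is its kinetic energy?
KE = ½mv² = ½×4.6×10.6² = 258.428 J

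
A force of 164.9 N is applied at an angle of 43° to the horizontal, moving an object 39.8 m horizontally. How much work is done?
W = Fd cosθ = 164.9×39.8×cos(43°) = 4799.9 J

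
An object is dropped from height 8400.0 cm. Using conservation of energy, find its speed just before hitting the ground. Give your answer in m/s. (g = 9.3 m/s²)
mgh = ½mv² → v = √(2gh) = √(2×9.3×84) = 39.53 m/s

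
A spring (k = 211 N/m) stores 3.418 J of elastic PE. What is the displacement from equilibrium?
PE = ½kx² → x = √(2PE/k) = √(2×3.418/211) = 0.18 m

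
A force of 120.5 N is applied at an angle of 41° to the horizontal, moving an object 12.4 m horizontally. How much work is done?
W = Fd cosθ = 120.5×12.4×cos(41°) = 1127.7 J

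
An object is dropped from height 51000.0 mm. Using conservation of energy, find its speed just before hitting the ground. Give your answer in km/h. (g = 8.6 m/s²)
mgh = ½mv² → v = √(2gh) = √(2×8.6×51) = 29.62 m/s = 106.6 km/h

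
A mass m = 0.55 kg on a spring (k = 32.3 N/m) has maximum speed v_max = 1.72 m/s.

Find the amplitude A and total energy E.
½mv²_max = ½kA² → A = v_max√(m/k) = 1.72×√(0.55/32.3) = 0.2244 m = 22.44 cm
E = ½mv²_max = ½×0.55×1.72² = 0.8136 J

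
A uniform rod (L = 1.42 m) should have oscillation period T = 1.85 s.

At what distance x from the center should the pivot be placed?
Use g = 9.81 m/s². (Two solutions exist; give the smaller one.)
T = 2π√((L²/12 + x²)/(gx)). Let c = T²g/(4π²) = 0.8505.
x² − cx + L²/12 = 0 → x = (c − √(c² − L²/3))/2 = 0.3122 m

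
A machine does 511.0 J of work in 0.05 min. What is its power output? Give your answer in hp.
P = W/t = 511 J / 3 s = 170.3 W = 0.2284 hp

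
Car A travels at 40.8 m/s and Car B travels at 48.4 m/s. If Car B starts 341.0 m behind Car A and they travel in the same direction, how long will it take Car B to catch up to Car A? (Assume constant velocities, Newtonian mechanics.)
Relative speed: v_rel = 48.4 - 40.8 = 7.6 m/s
Time to catch: t = d₀/v_rel = 341.0/7.6 = 44.87 s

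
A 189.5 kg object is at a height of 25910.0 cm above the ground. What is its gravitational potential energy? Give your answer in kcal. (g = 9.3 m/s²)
PE = mgh = 189.5 kg × 9.3 m/s² × 259.1 m = 4.566e+05 J = 109.1 kcal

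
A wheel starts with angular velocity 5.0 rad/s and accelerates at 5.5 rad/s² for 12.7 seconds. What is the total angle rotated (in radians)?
θ = ω₀t + ½αt² = 5.0×12.7 + ½×5.5×12.7² = 507.05 rad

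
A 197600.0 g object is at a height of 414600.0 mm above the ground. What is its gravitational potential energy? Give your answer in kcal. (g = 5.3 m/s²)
PE = mgh = 197.6 kg × 5.3 m/s² × 414.6 m = 4.342e+05 J = 103.8 kcal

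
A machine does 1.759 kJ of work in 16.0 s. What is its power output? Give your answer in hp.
P = W/t = 1759 J / 16 s = 109.9 W = 0.1474 hp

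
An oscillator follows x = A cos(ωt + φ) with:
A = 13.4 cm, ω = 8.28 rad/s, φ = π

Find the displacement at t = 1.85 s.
x = A cos(ωt + φ) = 13.4×cos(8.28×1.85 + π) = 12.39 cm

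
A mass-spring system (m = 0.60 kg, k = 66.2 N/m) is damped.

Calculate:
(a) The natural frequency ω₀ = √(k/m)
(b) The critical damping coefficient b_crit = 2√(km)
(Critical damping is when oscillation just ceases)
ω₀ = √(k/m) = √(66.2/0.6) = 10.5 rad/s
b_crit = 2√(km) = 2√(66.2×0.6) = 12.6 kg/s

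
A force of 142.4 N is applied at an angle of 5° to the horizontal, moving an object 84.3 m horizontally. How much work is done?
W = Fd cosθ = 142.4×84.3×cos(5°) = 11959.0 J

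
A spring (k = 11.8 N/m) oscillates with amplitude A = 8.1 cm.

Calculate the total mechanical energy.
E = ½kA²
E = ½kA² = ½×11.8×(0.081)² = 0.03871 J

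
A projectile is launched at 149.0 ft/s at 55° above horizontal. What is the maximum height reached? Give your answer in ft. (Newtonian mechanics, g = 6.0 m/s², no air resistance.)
H = v₀²sin²(θ)/(2g) (with unit conversion) = 378.4 ft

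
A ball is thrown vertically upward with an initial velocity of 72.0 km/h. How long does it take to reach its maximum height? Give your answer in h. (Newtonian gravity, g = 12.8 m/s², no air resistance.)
t_up = v₀/g (with unit conversion) = 0.000434 h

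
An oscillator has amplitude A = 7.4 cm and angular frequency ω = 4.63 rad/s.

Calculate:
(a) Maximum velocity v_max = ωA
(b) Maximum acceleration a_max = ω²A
v_max = ωA = 4.63×0.074 = 0.3426 m/s
a_max = ω²A = 4.63²×0.074 = 1.586 m/s²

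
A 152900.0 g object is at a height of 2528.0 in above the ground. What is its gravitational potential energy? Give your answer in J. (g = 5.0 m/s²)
PE = mgh = 152.9 kg × 5.0 m/s² × 64.21 m = 4.909e+04 J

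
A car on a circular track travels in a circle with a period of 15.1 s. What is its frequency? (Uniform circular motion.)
f = 1/T = 1/15.1 = 0.0662 Hz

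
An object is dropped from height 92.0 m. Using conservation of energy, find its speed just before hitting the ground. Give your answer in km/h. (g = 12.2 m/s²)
mgh = ½mv² → v = √(2gh) = √(2×12.2×92) = 47.38 m/s = 170.6 km/h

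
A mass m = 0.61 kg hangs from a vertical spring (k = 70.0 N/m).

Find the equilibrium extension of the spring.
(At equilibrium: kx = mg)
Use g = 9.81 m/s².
x_eq = mg/k = 0.61×9.81/70.0 = 0.08549 m = 8.549 cm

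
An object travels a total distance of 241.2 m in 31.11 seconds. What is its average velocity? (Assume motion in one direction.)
v_avg = Δd / Δt = 241.2 / 31.11 = 7.75 m/s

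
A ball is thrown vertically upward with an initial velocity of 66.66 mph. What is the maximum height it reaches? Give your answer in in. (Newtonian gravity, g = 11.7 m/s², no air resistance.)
h_max = v₀²/(2g) (with unit conversion) = 1494.0 in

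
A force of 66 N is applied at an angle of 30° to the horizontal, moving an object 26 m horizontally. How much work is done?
W = Fd cosθ = 66×26×cos(30°) = 1486.1 J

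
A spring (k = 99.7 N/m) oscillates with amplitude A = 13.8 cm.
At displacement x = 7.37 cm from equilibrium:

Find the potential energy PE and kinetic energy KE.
E_total = ½kA² = ½×99.7×(0.138)² = 0.9493 J
PE = ½kx² = ½×99.7×(0.0737)² = 0.2708 J
KE = E_total − PE = 0.6786 J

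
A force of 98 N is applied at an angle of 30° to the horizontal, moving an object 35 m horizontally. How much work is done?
W = Fd cosθ = 98×35×cos(30°) = 2970.5 J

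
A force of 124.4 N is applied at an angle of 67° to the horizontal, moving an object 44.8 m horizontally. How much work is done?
W = Fd cosθ = 124.4×44.8×cos(67°) = 2177.6 J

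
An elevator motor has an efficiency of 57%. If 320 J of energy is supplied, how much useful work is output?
W_out = η × W_in = 0.57 × 320 = 182.4 J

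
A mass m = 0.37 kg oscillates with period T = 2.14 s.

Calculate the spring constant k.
T = 2π√(m/k) → k = m(2π/T)² = 0.37×(2π/2.14)² = 3.19 N/m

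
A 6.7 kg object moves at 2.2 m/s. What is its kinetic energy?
KE = ½mv² = ½×6.7×2.2² = 16.214 J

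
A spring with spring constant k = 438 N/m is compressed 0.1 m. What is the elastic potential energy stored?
PE = ½kx² = ½×438×0.1² = 2.19 J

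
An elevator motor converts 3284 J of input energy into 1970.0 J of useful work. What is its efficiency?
η = W_out/W_in = 1970.0/3284 = 0.5999 = 59.99%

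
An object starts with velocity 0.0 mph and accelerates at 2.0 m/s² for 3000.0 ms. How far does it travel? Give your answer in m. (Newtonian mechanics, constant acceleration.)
d = v₀t + ½at² (with unit conversion) = 9.0 m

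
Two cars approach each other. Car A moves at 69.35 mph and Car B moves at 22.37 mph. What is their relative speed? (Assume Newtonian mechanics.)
v_rel = v_A + v_B = 69.35 + 22.37 = 91.72 mph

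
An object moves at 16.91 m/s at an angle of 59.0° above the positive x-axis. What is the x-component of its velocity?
vₓ = v cos(θ) = 16.91 × cos(59.0°) = 8.71 m/s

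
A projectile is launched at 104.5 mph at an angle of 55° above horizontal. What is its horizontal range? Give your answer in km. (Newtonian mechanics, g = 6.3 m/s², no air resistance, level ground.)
R = v₀² sin(2θ) / g (with unit conversion) = 0.3255 km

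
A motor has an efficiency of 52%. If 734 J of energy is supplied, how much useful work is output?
W_out = η × W_in = 0.52 × 734 = 381.68 J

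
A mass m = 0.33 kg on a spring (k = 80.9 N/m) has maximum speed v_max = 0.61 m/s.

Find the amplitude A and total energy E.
½mv²_max = ½kA² → A = v_max√(m/k) = 0.61×√(0.33/80.9) = 0.03896 m = 3.896 cm
E = ½mv²_max = ½×0.33×0.61² = 0.0614 J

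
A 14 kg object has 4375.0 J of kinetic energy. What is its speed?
KE = ½mv² → v = √(2KE/m) = √(2×4375.0/14) = 25.0 m/s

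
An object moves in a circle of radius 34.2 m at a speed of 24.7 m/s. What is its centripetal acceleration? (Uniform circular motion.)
a_c = v²/r = 24.7²/34.2 = 610.09/34.2 = 17.84 m/s²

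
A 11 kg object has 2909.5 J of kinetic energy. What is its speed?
KE = ½mv² → v = √(2KE/m) = √(2×2909.5/11) = 23.0 m/s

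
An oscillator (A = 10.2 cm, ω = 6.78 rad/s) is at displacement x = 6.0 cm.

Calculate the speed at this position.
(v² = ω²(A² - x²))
v = ω√(A² − x²) = 6.78×√(0.102² − 0.06²) = 0.5593 m/s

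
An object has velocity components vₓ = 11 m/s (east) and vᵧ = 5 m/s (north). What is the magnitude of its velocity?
|v| = √(vₓ² + vᵧ²) = √(11² + 5²) = √(146) = 12.08 m/s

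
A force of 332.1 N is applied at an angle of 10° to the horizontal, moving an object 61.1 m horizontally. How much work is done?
W = Fd cosθ = 332.1×61.1×cos(10°) = 19983.0 J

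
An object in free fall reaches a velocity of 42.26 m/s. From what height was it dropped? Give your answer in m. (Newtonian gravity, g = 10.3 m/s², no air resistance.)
h = v²/(2g) = 86.69 m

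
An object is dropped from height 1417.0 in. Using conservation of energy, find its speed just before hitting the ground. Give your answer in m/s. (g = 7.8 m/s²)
mgh = ½mv² → v = √(2gh) = √(2×7.8×35.99) = 23.7 m/s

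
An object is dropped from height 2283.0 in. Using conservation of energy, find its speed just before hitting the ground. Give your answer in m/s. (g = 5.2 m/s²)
mgh = ½mv² → v = √(2gh) = √(2×5.2×57.99) = 24.56 m/s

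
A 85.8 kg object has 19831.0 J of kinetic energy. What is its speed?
KE = ½mv² → v = √(2KE/m) = √(2×19831.0/85.8) = 21.5 m/s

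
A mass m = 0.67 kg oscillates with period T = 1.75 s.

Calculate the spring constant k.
T = 2π√(m/k) → k = m(2π/T)² = 0.67×(2π/1.75)² = 8.637 N/m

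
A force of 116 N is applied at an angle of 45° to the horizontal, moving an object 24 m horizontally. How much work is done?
W = Fd cosθ = 116×24×cos(45°) = 1968.6 J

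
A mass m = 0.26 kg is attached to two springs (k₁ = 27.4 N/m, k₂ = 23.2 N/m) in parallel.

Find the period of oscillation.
k_eq = k₁+k₂ = 50.6 N/m
T = 2π√(m/k_eq) = 2π√(0.26/50.6) = 0.4504 s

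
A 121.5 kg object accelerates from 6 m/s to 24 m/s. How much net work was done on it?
W_net = ΔKE = ½m(v₂² − v₁²) = ½×121.5×(24² − 6²) = 32805.0 J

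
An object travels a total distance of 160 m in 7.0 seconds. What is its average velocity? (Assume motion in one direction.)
v_avg = Δd / Δt = 160 / 7.0 = 22.86 m/s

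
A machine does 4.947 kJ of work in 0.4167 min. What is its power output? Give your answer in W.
P = W/t = 4947 J / 25 s = 197.9 W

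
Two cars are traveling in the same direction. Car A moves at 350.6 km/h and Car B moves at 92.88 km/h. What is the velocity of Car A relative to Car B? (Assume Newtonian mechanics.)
v_rel = v_A - v_B = 350.6 - 92.88 = 257.7 km/h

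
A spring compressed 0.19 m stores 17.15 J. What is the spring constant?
PE = ½kx² → k = 2PE/x² = 2×17.15/0.19² = 950.1 N/m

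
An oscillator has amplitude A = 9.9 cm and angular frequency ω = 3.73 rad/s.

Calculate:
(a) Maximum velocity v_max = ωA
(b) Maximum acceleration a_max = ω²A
v_max = ωA = 3.73×0.099 = 0.3693 m/s
a_max = ω²A = 3.73²×0.099 = 1.377 m/s²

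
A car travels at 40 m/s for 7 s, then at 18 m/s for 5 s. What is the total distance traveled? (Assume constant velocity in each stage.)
d₁ = v₁t₁ = 40 × 7 = 280 m
d₂ = v₂t₂ = 18 × 5 = 90 m
d_total = 280 + 90 = 370 m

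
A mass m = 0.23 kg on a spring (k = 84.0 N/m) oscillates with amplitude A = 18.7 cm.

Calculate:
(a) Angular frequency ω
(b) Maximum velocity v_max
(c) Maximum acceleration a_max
ω = √(k/m) = √(84.0/0.23) = 19.11 rad/s
v_max = ωA = 19.11×0.187 = 3.574 m/s
a_max = ω²A = 19.11²×0.187 = 68.3 m/s²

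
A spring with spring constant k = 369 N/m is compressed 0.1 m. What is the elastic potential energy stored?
PE = ½kx² = ½×369×0.1² = 1.845 J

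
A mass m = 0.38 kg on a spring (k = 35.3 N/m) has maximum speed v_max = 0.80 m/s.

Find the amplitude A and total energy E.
½mv²_max = ½kA² → A = v_max√(m/k) = 0.8×√(0.38/35.3) = 0.083 m = 8.3 cm
E = ½mv²_max = ½×0.38×0.8² = 0.1216 J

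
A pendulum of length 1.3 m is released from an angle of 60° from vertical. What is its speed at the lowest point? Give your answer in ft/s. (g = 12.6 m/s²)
h = L(1 − cosθ) = 1.3×(1 − cos60°) = 0.65 m
v = √(2gh) = √(2×12.6×0.65) = 4.047 m/s = 13.28 ft/s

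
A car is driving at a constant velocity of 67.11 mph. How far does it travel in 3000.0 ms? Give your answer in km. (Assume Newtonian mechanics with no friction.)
d = vt (with unit conversion) = 0.09 km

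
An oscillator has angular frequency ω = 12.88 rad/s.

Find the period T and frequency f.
T = 2π/ω = 2π/12.88 = 0.4878 s; f = ω/2π = 2.05 Hz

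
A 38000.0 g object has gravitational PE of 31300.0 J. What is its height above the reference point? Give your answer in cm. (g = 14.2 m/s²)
PE = mgh → h = PE/(mg) = 3.13e+04 J / (38 kg × 14.2 m/s²) = 58.01 m = 5801.0 cm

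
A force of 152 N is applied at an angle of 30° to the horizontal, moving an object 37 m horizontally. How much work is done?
W = Fd cosθ = 152×37×cos(30°) = 4870.5 J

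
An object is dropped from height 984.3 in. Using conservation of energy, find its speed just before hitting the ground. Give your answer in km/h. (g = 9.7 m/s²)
mgh = ½mv² → v = √(2gh) = √(2×9.7×25) = 22.02 m/s = 79.28 km/h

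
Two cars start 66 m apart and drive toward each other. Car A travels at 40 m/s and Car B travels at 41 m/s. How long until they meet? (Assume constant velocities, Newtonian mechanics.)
Combined speed: v_combined = 40 + 41 = 81 m/s
Time to meet: t = d/81 = 66/81 = 0.81 s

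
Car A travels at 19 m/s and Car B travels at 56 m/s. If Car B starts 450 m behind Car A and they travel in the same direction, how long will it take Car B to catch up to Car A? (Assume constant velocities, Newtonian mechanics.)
Relative speed: v_rel = 56 - 19 = 37 m/s
Time to catch: t = d₀/v_rel = 450/37 = 12.16 s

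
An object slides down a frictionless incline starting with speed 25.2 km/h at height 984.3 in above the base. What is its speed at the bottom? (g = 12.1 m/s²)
½mv₀² + mgh = ½mv² → v = √(v₀² + 2gh) = √(7² + 2×12.1×25) = 25.57 m/s = 92.07 km/h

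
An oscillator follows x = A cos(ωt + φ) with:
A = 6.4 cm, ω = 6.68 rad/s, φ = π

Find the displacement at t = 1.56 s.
x = A cos(ωt + φ) = 6.4×cos(6.68×1.56 + π) = 3.479 cm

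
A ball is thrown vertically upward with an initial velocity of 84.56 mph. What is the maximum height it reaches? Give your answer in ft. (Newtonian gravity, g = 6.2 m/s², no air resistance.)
h_max = v₀²/(2g) (with unit conversion) = 378.1 ft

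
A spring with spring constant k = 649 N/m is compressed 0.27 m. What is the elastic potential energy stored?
PE = ½kx² = ½×649×0.27² = 23.66 J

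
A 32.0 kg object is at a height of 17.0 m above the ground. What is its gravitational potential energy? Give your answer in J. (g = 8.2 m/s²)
PE = mgh = 32 kg × 8.2 m/s² × 17 m = 4461 J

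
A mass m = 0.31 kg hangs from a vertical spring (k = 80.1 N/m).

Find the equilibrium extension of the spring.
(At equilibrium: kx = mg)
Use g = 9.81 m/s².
x_eq = mg/k = 0.31×9.81/80.1 = 0.03797 m = 3.797 cm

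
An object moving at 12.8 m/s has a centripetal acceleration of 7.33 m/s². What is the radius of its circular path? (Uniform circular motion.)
r = v²/a_c = 12.8²/7.33 = 22.35 m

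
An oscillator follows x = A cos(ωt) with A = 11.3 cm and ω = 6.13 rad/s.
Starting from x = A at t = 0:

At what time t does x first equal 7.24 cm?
cos(ωt) = x/A = 7.24/11.3 = 0.6407
ωt = arccos(0.6407) = 0.8754 rad
t = 0.8754/6.13 = 0.1428 s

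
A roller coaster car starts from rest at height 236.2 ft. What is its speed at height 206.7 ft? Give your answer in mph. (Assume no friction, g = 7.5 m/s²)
mgh₁ = ½mv₂² + mgh₂ → v₂ = √(2g(h₁−h₂)) = √(2×7.5×(71.99−63)) = 11.61 m/s = 25.98 mph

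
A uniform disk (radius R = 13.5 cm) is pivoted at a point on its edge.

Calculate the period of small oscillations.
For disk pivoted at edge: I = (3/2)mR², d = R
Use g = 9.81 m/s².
I/m = (3/2)R² = 0.02734 m²; d = R = 0.135 m
T = 2π√((3/2)R²/(gR)) = 2π√(3R/(2g)) = 0.9027 s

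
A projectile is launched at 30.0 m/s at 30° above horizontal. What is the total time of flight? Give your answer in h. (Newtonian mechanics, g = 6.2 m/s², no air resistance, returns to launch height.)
T = 2v₀sin(θ)/g (with unit conversion) = 0.001344 h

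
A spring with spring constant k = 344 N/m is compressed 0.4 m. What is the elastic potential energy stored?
PE = ½kx² = ½×344×0.4² = 27.52 J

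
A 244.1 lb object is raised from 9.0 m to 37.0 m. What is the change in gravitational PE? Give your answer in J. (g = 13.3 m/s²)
ΔPE = mg(h₂ − h₁) = 110.7 kg × 13.3 m/s² × (37 − 9) m = 4.123e+04 J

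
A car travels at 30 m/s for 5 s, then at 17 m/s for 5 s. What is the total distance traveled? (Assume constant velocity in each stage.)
d₁ = v₁t₁ = 30 × 5 = 150 m
d₂ = v₂t₂ = 17 × 5 = 85 m
d_total = 150 + 85 = 235 m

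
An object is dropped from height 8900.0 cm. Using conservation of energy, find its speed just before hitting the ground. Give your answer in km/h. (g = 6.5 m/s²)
mgh = ½mv² → v = √(2gh) = √(2×6.5×89) = 34.01 m/s = 122.5 km/h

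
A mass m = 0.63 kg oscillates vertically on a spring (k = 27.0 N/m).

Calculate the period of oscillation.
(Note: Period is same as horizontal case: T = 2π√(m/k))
T = 2π√(m/k) = 2π√(0.63/27.0) = 0.9598 s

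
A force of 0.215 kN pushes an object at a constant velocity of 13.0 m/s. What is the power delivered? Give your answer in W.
P = Fv = 215 N × 13 m/s = 2795 W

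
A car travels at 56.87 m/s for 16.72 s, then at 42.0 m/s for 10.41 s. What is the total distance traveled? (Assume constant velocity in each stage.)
d₁ = v₁t₁ = 56.87 × 16.72 = 950.866 m
d₂ = v₂t₂ = 42.0 × 10.41 = 437.22 m
d_total = 950.866 + 437.22 = 1388.09 m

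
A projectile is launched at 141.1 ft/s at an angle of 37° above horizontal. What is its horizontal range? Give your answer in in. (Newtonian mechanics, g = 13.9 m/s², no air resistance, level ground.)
R = v₀² sin(2θ) / g (with unit conversion) = 5036.0 in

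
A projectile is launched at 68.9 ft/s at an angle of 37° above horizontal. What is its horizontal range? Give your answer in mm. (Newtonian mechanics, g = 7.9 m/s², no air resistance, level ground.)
R = v₀² sin(2θ) / g (with unit conversion) = 53660.0 mm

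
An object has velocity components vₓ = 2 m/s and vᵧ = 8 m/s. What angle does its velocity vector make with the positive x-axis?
θ = arctan(vᵧ/vₓ) = arctan(8/2) = 75.96°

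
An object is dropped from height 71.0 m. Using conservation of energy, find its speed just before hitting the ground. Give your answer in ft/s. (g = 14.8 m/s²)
mgh = ½mv² → v = √(2gh) = √(2×14.8×71) = 45.84 m/s = 150.4 ft/s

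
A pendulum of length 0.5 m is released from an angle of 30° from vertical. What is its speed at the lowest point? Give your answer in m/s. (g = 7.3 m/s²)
h = L(1 − cosθ) = 0.5×(1 − cos30°) = 0.06699 m
v = √(2gh) = √(2×7.3×0.06699) = 0.9889 m/s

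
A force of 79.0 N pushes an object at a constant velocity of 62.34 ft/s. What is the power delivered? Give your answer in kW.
P = Fv = 79 N × 19 m/s = 1501 W = 1.501 kW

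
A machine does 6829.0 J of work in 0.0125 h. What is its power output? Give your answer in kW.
P = W/t = 6829 J / 45 s = 151.8 W = 0.1518 kW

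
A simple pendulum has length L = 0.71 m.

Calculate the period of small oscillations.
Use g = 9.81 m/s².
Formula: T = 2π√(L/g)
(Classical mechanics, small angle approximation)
T = 2π√(L/g) = 2π√(0.71/9.81) = 1.69 s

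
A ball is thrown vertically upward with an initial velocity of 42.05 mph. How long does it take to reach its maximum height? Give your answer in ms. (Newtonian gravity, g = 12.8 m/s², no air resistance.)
t_up = v₀/g (with unit conversion) = 1469.0 ms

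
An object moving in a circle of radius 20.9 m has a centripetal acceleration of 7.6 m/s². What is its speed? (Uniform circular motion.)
v = √(a_c × r) = √(7.6 × 20.9) = 12.6 m/s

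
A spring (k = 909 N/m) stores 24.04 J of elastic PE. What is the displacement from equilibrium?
PE = ½kx² → x = √(2PE/k) = √(2×24.04/909) = 0.23 m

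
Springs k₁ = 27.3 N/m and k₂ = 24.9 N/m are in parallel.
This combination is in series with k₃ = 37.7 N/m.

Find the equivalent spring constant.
k₁₂ = k₁ + k₂ = 52.2 N/m (parallel)
1/k_eq = 1/k₁₂ + 1/k₃ → k_eq = 21.89 N/m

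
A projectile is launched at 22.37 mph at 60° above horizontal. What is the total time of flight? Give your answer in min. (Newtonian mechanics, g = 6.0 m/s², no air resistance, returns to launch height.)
T = 2v₀sin(θ)/g (with unit conversion) = 0.04811 min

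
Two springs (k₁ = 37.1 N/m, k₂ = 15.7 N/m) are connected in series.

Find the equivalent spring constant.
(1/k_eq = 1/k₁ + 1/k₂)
1/k_eq = 1/37.1 + 1/15.7 = 0.090648; k_eq = 11.03 N/m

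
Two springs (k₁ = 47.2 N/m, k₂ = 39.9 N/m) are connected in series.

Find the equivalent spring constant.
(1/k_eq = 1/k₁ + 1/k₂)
1/k_eq = 1/47.2 + 1/39.9 = 0.046249; k_eq = 21.62 N/m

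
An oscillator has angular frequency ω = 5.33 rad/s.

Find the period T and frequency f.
T = 2π/ω = 2π/5.33 = 1.179 s; f = ω/2π = 0.8483 Hz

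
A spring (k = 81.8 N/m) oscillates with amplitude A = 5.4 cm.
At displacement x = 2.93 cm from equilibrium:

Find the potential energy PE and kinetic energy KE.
E_total = ½kA² = ½×81.8×(0.054)² = 0.1193 J
PE = ½kx² = ½×81.8×(0.0293)² = 0.03511 J
KE = E_total − PE = 0.08415 J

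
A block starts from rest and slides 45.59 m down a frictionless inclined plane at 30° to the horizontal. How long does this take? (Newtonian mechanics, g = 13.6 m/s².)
a = g sin(θ) = 13.6 × sin(30°) = 6.8 m/s²
t = √(2d/a) = √(2 × 45.59 / 6.8) = 3.66 s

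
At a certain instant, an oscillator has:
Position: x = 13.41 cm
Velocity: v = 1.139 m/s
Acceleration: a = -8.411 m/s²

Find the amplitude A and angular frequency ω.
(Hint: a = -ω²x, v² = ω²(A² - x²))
a = −ω²x → ω = √(|a|/x) = √(8.411/0.1341) = 7.92 rad/s
v² = ω²(A² − x²) → A = √(x² + v²/ω²) = √(0.1341² + 1.139²/7.92²) = 0.1966 m = 19.66 cm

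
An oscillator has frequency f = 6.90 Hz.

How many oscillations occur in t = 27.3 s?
n = f×t = 6.9×27.3 = 188.4 oscillations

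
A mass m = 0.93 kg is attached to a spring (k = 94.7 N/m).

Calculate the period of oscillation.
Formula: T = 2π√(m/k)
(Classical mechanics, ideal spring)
T = 2π√(m/k) = 2π√(0.93/94.7) = 0.6227 s; f = 1/T = 1.606 Hz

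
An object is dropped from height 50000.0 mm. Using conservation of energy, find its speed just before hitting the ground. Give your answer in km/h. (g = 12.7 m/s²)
mgh = ½mv² → v = √(2gh) = √(2×12.7×50) = 35.64 m/s = 128.3 km/h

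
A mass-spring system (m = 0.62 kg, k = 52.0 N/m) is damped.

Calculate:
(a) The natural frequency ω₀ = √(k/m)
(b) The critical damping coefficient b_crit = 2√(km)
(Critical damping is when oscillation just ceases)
ω₀ = √(k/m) = √(52.0/0.62) = 9.158 rad/s
b_crit = 2√(km) = 2√(52.0×0.62) = 11.36 kg/s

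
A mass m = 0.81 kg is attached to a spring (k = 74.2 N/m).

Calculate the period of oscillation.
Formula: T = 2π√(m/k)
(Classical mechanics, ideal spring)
T = 2π√(m/k) = 2π√(0.81/74.2) = 0.6565 s; f = 1/T = 1.523 Hz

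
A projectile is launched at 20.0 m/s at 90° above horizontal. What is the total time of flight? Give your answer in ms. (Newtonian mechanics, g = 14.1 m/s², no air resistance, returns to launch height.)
T = 2v₀sin(θ)/g (with unit conversion) = 2837.0 ms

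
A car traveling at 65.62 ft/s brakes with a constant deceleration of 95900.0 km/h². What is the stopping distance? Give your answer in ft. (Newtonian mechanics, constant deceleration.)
d = v₀² / (2a) (with unit conversion) = 88.68 ft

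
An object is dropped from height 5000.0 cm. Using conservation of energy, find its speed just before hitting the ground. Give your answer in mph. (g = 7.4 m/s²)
mgh = ½mv² → v = √(2gh) = √(2×7.4×50) = 27.2 m/s = 60.85 mph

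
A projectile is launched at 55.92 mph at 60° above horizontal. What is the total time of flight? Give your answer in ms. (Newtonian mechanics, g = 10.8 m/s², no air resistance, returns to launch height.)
T = 2v₀sin(θ)/g (with unit conversion) = 4009.0 ms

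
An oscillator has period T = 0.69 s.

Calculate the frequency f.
f = 1/T = 1/0.69 = 1.449 Hz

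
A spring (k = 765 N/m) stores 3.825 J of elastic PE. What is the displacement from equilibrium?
PE = ½kx² → x = √(2PE/k) = √(2×3.825/765) = 0.1 m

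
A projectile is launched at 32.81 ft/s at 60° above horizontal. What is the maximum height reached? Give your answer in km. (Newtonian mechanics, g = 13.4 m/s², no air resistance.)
H = v₀²sin²(θ)/(2g) (with unit conversion) = 0.002799 km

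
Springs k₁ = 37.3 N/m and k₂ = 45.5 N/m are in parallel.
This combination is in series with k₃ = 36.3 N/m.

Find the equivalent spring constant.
k₁₂ = k₁ + k₂ = 82.8 N/m (parallel)
1/k_eq = 1/k₁₂ + 1/k₃ → k_eq = 25.24 N/m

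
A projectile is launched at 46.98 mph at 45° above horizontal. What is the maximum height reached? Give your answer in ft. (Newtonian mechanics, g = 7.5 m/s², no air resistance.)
H = v₀²sin²(θ)/(2g) (with unit conversion) = 48.24 ft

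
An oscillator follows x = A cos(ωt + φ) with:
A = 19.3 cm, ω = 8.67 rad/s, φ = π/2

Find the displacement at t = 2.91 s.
x = A cos(ωt + φ) = 19.3×cos(8.67×2.91 + π/2) = -1.868 cm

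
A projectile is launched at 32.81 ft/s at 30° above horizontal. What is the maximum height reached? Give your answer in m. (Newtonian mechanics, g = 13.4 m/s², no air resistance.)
H = v₀²sin²(θ)/(2g) (with unit conversion) = 0.9329 m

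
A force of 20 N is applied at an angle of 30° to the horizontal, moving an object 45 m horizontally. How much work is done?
W = Fd cosθ = 20×45×cos(30°) = 779.42 J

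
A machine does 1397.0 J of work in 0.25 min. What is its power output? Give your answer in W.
P = W/t = 1397 J / 15 s = 93.13 W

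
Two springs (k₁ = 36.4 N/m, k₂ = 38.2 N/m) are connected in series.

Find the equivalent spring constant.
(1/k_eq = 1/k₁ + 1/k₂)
1/k_eq = 1/36.4 + 1/38.2 = 0.053651; k_eq = 18.64 N/m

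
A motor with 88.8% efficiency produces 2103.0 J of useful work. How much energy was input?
W_in = W_out/η = 2103.0/0.888 = 2368.2 J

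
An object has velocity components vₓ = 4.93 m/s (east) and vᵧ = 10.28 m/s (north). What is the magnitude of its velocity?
|v| = √(vₓ² + vᵧ²) = √(4.93² + 10.28²) = √(129.983) = 11.4 m/s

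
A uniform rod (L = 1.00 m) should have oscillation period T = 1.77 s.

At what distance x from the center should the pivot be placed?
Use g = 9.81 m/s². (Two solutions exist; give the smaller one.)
T = 2π√((L²/12 + x²)/(gx)). Let c = T²g/(4π²) = 0.7785.
x² − cx + L²/12 = 0 → x = (c − √(c² − L²/3))/2 = 0.1281 m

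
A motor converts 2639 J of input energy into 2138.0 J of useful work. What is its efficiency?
η = W_out/W_in = 2138.0/2639 = 0.8102 = 81.02%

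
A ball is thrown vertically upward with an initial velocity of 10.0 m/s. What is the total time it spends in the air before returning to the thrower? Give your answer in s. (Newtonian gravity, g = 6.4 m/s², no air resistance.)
t_total = 2v₀/g = 3.125 s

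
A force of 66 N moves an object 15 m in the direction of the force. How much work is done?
W = Fd = 66×15 = 990.0 J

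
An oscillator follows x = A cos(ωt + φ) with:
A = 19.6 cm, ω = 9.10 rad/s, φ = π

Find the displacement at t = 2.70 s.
x = A cos(ωt + φ) = 19.6×cos(9.1×2.7 + π) = -16.58 cm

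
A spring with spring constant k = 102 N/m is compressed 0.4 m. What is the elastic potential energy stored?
PE = ½kx² = ½×102×0.4² = 8.16 J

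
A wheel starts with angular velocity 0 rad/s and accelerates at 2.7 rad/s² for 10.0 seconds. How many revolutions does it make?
θ = ω₀t + ½αt² = 0×10.0 + ½×2.7×10.0² = 135.0 rad
Revolutions = θ/(2π) = 135.0/(2π) = 21.49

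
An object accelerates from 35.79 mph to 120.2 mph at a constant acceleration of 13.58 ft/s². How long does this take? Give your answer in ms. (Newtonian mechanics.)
t = (v - v₀)/a (with unit conversion) = 9116.0 ms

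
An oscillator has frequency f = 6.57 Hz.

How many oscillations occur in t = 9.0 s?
n = f×t = 6.57×9.0 = 59.13 oscillations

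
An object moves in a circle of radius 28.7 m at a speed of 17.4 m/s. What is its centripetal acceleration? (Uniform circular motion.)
a_c = v²/r = 17.4²/28.7 = 302.76/28.7 = 10.55 m/s²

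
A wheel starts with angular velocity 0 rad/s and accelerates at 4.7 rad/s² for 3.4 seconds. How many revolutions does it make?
θ = ω₀t + ½αt² = 0×3.4 + ½×4.7×3.4² = 27.17 rad
Revolutions = θ/(2π) = 27.17/(2π) = 4.32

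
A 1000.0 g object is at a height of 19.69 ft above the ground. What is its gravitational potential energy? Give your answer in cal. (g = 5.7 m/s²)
PE = mgh = 1 kg × 5.7 m/s² × 6.002 m = 34.21 J = 8.176 cal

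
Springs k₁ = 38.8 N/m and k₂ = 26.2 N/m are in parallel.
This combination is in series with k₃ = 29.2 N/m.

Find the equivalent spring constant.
k₁₂ = k₁ + k₂ = 65 N/m (parallel)
1/k_eq = 1/k₁₂ + 1/k₃ → k_eq = 20.15 N/m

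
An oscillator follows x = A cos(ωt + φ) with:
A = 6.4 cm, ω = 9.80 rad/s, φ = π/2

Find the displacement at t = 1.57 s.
x = A cos(ωt + φ) = 6.4×cos(9.8×1.57 + π/2) = -2.025 cm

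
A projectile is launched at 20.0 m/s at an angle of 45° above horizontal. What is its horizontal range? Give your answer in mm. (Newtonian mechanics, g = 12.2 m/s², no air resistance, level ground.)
R = v₀² sin(2θ) / g (with unit conversion) = 32790.0 mm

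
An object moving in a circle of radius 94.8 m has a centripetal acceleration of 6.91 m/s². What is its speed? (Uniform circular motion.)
v = √(a_c × r) = √(6.91 × 94.8) = 25.59 m/s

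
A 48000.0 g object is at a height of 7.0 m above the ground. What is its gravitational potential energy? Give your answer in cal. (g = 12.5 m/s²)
PE = mgh = 48 kg × 12.5 m/s² × 7 m = 4200 J = 1004.0 cal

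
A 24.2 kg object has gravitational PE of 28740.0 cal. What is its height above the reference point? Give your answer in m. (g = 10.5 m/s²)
PE = mgh → h = PE/(mg) = 1.202e+05 J / (24.2 kg × 10.5 m/s²) = 473.2 m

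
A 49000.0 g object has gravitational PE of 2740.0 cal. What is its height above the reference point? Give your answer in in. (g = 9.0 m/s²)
PE = mgh → h = PE/(mg) = 1.146e+04 J / (49 kg × 9.0 m/s²) = 26 m = 1023.0 in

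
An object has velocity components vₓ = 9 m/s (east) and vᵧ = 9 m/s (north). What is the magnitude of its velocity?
|v| = √(vₓ² + vᵧ²) = √(9² + 9²) = √(162) = 12.73 m/s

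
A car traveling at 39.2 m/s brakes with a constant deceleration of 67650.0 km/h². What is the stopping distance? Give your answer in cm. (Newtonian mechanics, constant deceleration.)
d = v₀² / (2a) (with unit conversion) = 14720.0 cm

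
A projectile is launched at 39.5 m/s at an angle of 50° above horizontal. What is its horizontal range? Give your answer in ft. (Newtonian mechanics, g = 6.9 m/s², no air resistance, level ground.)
R = v₀² sin(2θ) / g (with unit conversion) = 730.6 ft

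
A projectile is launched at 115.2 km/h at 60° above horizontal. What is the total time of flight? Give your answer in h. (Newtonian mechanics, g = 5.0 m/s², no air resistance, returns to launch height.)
T = 2v₀sin(θ)/g (with unit conversion) = 0.003079 h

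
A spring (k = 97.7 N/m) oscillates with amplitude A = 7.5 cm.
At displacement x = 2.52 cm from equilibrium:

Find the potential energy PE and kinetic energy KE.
E_total = ½kA² = ½×97.7×(0.075)² = 0.2748 J
PE = ½kx² = ½×97.7×(0.0252)² = 0.03102 J
KE = E_total − PE = 0.2438 J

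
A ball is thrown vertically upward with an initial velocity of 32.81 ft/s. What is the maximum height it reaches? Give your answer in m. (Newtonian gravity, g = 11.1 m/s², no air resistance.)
h_max = v₀²/(2g) (with unit conversion) = 4.505 m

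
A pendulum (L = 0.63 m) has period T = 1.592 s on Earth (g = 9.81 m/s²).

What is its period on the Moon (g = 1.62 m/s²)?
T = 2π√(L/g), so T_moon/T_earth = √(g_earth/g_moon)
T_moon = 2π√(0.63/1.62) = 3.918 s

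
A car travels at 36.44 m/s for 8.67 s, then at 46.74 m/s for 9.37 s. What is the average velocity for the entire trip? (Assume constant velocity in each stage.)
d₁ = v₁t₁ = 36.44 × 8.67 = 315.935 m
d₂ = v₂t₂ = 46.74 × 9.37 = 437.954 m
d_total = 753.89 m, t_total = 18.04 s
v_avg = d_total/t_total = 753.89/18.04 = 41.79 m/s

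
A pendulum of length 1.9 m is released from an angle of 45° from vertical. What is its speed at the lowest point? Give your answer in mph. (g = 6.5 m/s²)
h = L(1 − cosθ) = 1.9×(1 − cos45°) = 0.5565 m
v = √(2gh) = √(2×6.5×0.5565) = 2.69 m/s = 6.017 mph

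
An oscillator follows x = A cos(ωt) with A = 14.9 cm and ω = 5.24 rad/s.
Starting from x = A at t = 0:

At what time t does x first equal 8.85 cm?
cos(ωt) = x/A = 8.85/14.9 = 0.594
ωt = arccos(0.594) = 0.9348 rad
t = 0.9348/5.24 = 0.1784 s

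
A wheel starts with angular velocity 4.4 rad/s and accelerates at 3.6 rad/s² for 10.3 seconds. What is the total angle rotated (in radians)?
θ = ω₀t + ½αt² = 4.4×10.3 + ½×3.6×10.3² = 236.28 rad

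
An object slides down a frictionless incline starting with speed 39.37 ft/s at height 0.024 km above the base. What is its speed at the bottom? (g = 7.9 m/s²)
½mv₀² + mgh = ½mv² → v = √(v₀² + 2gh) = √(12² + 2×7.9×24) = 22.87 m/s = 75.04 ft/s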